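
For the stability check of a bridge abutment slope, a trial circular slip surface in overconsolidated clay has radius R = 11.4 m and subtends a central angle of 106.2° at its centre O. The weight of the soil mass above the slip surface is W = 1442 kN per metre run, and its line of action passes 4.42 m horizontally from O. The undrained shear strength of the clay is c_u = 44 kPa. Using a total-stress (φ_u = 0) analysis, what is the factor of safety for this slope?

FS = 1.66

Taking moments about the centre O, the resisting moment is provided by the undrained shear strength acting along the arc:
Arc length L_a = R·θ = 11.4·(106.2°·π/180) = 11.4·1.8535 = 21.13 m
M_R = c_u·L_a·R = 44·21.13·11.4 = 10599.0 kN·m/m
M_D = W·d = 1442·4.42 = 6373.6 kN·m/m
FS = M_R / M_D = 10599.0 / 6373.6 = 1.663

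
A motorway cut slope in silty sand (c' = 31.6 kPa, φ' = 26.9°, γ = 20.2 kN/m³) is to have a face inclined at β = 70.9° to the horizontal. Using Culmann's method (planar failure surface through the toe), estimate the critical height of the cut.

H_c = 18.79 m

Culmann's analysis gives the critical failure plane at α_cr = (β + φ')/2 = (70.9 + 26.9)/2 = 48.9°, and the critical height
H_c = (4c'/γ) · sinβ cosφ' / [1 − cos(β − φ')]
    = (4·31.6/20.2) · sin70.9°·cos26.9° / [1 − cos(44.0°)]
    = 6.257 · 0.9449·0.8918 / [1 − 0.7193]
    = 6.257 · 0.8427 / 0.2807
    = 18.79 m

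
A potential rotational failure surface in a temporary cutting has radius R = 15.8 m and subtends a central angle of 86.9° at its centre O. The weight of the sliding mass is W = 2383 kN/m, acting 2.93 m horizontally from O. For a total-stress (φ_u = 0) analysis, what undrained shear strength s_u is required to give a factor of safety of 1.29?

FS = s_u·L_a·R / (W·d), so s_u = FS·W·d / (L_a·R).
Arc length L_a = R·θ = 15.8·(86.9°·π/180) = 15.8·1.5167 = 23.96 m
s_u = 1.29·2383·2.93 / (23.96·15.8) = 9007.0 / 378.63 = 23.79 kPa

s_u = 23.8 kPa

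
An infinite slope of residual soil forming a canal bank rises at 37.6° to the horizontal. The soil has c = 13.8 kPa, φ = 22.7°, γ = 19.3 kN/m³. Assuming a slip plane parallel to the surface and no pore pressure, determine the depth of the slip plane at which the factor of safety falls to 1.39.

Setting FS = 1.39 in FS = [c + γz cos²β tanφ] / [γz sinβ cosβ] and solving for z:
z = c / [γ cosβ (FS·sinβ − cosβ·tanφ)]
  = 13.8 / [19.3·cos37.6°·(1.39·sin37.6° − cos37.6°·tan22.7°)]
  = 13.8 / [19.3·0.7923·(1.39·0.6101 − 0.7923·0.4183)]
  = 13.8 / 7.9006 = 1.747 m

z = 1.75 m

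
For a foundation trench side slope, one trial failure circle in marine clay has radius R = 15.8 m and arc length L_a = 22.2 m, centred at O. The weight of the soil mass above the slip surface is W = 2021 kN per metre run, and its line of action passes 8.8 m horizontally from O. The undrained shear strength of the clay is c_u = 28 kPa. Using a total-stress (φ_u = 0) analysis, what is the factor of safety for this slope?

Taking moments about the centre O, the resisting moment is provided by the undrained shear strength acting along the arc:
M_R = c_u·L_a·R = 28·22.20·15.8 = 9821.3 kN·m/m
M_D = W·d = 2021·8.8 = 17784.8 kN·m/m
FS = M_R / M_D = 9821.3 / 17784.8 = 0.552

FS = 0.55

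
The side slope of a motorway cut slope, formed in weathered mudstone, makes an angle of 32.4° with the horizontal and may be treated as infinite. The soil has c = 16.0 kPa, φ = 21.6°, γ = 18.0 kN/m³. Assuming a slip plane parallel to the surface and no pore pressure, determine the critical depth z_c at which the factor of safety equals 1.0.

z_c = 5.22 m

Setting FS = 1.00 in FS = [c + γz cos²β tanφ] / [γz sinβ cosβ] and solving for z:
z = c / [γ cosβ (FS·sinβ − cosβ·tanφ)]
  = 16.0 / [18.0·cos32.4°·(1.00·sin32.4° − cos32.4°·tan21.6°)]
  = 16.0 / [18.0·0.8443·(1.00·0.5358 − 0.8443·0.3959)]
  = 16.0 / 3.0629 = 5.224 m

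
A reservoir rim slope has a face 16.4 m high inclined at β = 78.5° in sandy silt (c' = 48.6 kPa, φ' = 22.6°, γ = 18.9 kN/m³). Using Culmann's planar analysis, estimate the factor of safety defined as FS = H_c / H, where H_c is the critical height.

H_c = (4c'/γ) · sinβ cosφ' / [1 − cos(β − φ')]
    = (4·48.6/18.9) · sin78.5°·cos22.6° / [1 − cos55.9°]
    = 10.286 · 0.9047 / 0.4394 = 21.18 m
FS = H_c / H = 21.18 / 16.4 = 1.291

FS = 1.29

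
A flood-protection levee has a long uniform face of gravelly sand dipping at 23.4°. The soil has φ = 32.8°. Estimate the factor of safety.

FS = 1.49

For a dry cohesionless infinite slope the factor of safety is FS = tanφ / tanβ.
FS = tan32.8° / tan23.4° = 0.6445 / 0.4327 = 1.489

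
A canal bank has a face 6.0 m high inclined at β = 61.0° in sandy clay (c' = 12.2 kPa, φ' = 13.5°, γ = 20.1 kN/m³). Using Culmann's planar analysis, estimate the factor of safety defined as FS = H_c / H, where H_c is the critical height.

H_c = (4c'/γ) · sinβ cosφ' / [1 − cos(β − φ')]
    = (4·12.2/20.1) · sin61.0°·cos13.5° / [1 − cos47.5°]
    = 2.428 · 0.8505 / 0.3244 = 6.36 m
FS = H_c / H = 6.36 / 6.0 = 1.061

FS = 1.06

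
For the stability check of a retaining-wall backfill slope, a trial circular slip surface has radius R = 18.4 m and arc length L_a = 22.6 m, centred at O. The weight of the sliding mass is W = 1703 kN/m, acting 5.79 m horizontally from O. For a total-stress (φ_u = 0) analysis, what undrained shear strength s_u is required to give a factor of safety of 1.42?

FS = s_u·L_a·R / (W·d), so s_u = FS·W·d / (L_a·R).
s_u = 1.42·1703·5.79 / (22.60·18.4) = 14001.7 / 415.84 = 33.67 kPa

s_u = 33.7 kPa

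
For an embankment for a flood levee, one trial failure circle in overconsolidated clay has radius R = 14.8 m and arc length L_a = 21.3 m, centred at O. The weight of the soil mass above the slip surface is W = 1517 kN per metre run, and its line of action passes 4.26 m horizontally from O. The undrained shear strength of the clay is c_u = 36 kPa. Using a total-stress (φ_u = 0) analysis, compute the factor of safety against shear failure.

FS = 1.76

Taking moments about the centre O, the resisting moment is provided by the undrained shear strength acting along the arc:
M_R = c_u·L_a·R = 36·21.30·14.8 = 11348.6 kN·m/m
M_D = W·d = 1517·4.26 = 6462.4 kN·m/m
FS = M_R / M_D = 11348.6 / 6462.4 = 1.756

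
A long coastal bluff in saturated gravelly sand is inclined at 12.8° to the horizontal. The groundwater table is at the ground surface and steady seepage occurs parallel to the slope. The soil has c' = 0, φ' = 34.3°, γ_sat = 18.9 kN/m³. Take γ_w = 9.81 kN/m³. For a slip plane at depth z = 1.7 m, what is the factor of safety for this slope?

FS = 1.44

With seepage parallel to the slope and the water table at the surface, the effective normal stress on the slip plane uses the buoyant unit weight γ' = γ_sat − γ_w while the driving shear stress uses γ_sat:
FS = [c' + γ' z cos²β tanφ'] / [γ_sat z sinβ cosβ]
(For c' = 0 this reduces to FS = (γ'/γ_sat)·tanφ'/tanβ.)
γ' = 18.9 − 9.81 = 9.09 kN/m³
Numerator = 0.0 + 9.09·1.7·cos²12.8°·tan34.3° = 0.0 + 9.09·1.7·0.9509·0.6822 = 10.024 kPa
Denominator = 18.9·1.7·sin12.8°·cos12.8° = 18.9·1.7·0.2215·0.9751 = 6.941 kPa
FS = 10.024 / 6.941 = 1.444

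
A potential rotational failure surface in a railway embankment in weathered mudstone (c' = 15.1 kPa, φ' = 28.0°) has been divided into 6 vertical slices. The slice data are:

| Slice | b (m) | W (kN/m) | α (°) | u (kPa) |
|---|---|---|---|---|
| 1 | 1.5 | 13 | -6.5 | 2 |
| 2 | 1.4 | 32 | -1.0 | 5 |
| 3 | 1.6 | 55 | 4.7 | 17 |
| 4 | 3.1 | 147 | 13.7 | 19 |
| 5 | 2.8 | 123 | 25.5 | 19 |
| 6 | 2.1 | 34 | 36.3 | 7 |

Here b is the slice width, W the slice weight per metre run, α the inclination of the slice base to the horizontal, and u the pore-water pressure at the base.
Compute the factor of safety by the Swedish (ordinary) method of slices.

FS = 2.83

Ordinary method of slices: FS = Σ[c'·Δl_i + (W_i cosα_i − u_i·Δl_i)·tanφ'] / Σ W_i sinα_i, with Δl_i = b_i / cosα_i.
Slice 1: Δl = 1.5/cos(-6.5°) = 1.510 m; N'_1 = 13·cos(-6.5°) − 2·1.510 = 9.9; c'Δl = 22.80; W sinα = -1.5
Slice 2: Δl = 1.4/cos(-1.0°) = 1.400 m; N'_2 = 32·cos(-1.0°) − 5·1.400 = 25.0; c'Δl = 21.14; W sinα = -0.6
Slice 3: Δl = 1.6/cos4.7° = 1.605 m; N'_3 = 55·cos4.7° − 17·1.605 = 27.5; c'Δl = 24.24; W sinα = 4.5
Slice 4: Δl = 3.1/cos13.7° = 3.191 m; N'_4 = 147·cos13.7° − 19·3.191 = 82.2; c'Δl = 48.18; W sinα = 34.8
Slice 5: Δl = 2.8/cos25.5° = 3.102 m; N'_5 = 123·cos25.5° − 19·3.102 = 52.1; c'Δl = 46.84; W sinα = 53.0
Slice 6: Δl = 2.1/cos36.3° = 2.606 m; N'_6 = 34·cos36.3° − 7·2.606 = 9.2; c'Δl = 39.35; W sinα = 20.1
Σc'Δl = 202.6 kN/m; ΣN' = 205.8 kN/m; ΣW sinα = 110.4 kN/m
Resisting = 202.6 + 205.8·tan28.0° = 202.6 + 109.4 = 312.0 kN/m
FS = 312.0 / 110.4 = 2.827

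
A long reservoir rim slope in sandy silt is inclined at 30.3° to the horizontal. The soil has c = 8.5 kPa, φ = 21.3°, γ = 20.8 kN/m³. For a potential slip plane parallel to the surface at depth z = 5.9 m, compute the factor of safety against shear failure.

FS = 0.83

For an infinite slope with a slip plane parallel to the surface (no pore pressure): FS = [c + γz cos²β tanφ] / [γz sinβ cosβ].
γz = 20.8·5.9 = 122.72 kN/m²
Numerator = 8.5 + 122.72·cos²30.3°·tan21.3° = 8.5 + 122.72·0.7455·0.3899 = 44.167 kPa
Denominator = 122.72·sin30.3°·cos30.3° = 122.72·0.5045·0.8634 = 53.458 kPa
FS = 44.167 / 53.458 = 0.826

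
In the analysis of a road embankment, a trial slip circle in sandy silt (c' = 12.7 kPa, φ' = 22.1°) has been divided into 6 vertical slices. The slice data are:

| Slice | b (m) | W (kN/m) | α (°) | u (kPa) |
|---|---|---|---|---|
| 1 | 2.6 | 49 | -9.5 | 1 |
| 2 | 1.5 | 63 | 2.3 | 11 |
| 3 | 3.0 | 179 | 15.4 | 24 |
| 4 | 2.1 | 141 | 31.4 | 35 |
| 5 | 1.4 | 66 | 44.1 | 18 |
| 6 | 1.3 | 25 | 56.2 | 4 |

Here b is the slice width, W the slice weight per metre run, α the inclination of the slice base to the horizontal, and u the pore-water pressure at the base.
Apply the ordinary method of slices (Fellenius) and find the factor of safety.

Ordinary method of slices: FS = Σ[c'·Δl_i + (W_i cosα_i − u_i·Δl_i)·tanφ'] / Σ W_i sinα_i, with Δl_i = b_i / cosα_i.
Slice 1: Δl = 2.6/cos(-9.5°) = 2.636 m; N'_1 = 49·cos(-9.5°) − 1·2.636 = 45.7; c'Δl = 33.48; W sinα = -8.1
Slice 2: Δl = 1.5/cos2.3° = 1.501 m; N'_2 = 63·cos2.3° − 11·1.501 = 46.4; c'Δl = 19.07; W sinα = 2.5
Slice 3: Δl = 3.0/cos15.4° = 3.112 m; N'_3 = 179·cos15.4° − 24·3.112 = 97.9; c'Δl = 39.52; W sinα = 47.5
Slice 4: Δl = 2.1/cos31.4° = 2.460 m; N'_4 = 141·cos31.4° − 35·2.460 = 34.2; c'Δl = 31.25; W sinα = 73.5
Slice 5: Δl = 1.4/cos44.1° = 1.950 m; N'_5 = 66·cos44.1° − 18·1.950 = 12.3; c'Δl = 24.76; W sinα = 45.9
Slice 6: Δl = 1.3/cos56.2° = 2.337 m; N'_6 = 25·cos56.2° − 4·2.337 = 4.6; c'Δl = 29.68; W sinα = 20.8
Σc'Δl = 177.7 kN/m; ΣN' = 241.1 kN/m; ΣW sinα = 182.1 kN/m
Resisting = 177.7 + 241.1·tan22.1° = 177.7 + 97.9 = 275.7 kN/m
FS = 275.7 / 182.1 = 1.513

FS = 1.51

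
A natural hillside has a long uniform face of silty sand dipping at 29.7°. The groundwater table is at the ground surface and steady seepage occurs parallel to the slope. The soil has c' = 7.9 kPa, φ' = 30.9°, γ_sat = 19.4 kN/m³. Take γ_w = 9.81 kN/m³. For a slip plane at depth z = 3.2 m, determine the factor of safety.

With seepage parallel to the slope and the water table at the surface, the effective normal stress on the slip plane uses the buoyant unit weight γ' = γ_sat − γ_w while the driving shear stress uses γ_sat:
FS = [c' + γ' z cos²β tanφ'] / [γ_sat z sinβ cosβ]
γ' = 19.4 − 9.81 = 9.59 kN/m³
Numerator = 7.9 + 9.59·3.2·cos²29.7°·tan30.9° = 7.9 + 9.59·3.2·0.7545·0.5985 = 21.758 kPa
Denominator = 19.4·3.2·sin29.7°·cos29.7° = 19.4·3.2·0.4955·0.8686 = 26.717 kPa
FS = 21.758 / 26.717 = 0.814

FS = 0.81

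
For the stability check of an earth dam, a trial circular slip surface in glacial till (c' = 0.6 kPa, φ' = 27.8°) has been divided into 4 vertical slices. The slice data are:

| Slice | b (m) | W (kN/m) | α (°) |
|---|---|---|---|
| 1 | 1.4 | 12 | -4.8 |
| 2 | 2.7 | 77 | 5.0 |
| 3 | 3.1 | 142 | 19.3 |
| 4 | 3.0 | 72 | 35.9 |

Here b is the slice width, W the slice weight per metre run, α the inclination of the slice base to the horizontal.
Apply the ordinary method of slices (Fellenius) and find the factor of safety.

Ordinary method of slices: FS = Σ[c'·Δl_i + (W_i cosα_i)·tanφ'] / Σ W_i sinα_i, with Δl_i = b_i / cosα_i.
Slice 1: Δl = 1.4/cos(-4.8°) = 1.405 m; N'_1 = 12·cos(-4.8°) = 12.0; c'Δl = 0.84; W sinα = -1.0
Slice 2: Δl = 2.7/cos5.0° = 2.710 m; N'_2 = 77·cos5.0° = 76.7; c'Δl = 1.63; W sinα = 6.7
Slice 3: Δl = 3.1/cos19.3° = 3.285 m; N'_3 = 142·cos19.3° = 134.0; c'Δl = 1.97; W sinα = 46.9
Slice 4: Δl = 3.0/cos35.9° = 3.704 m; N'_4 = 72·cos35.9° = 58.3; c'Δl = 2.22; W sinα = 42.2
Σc'Δl = 6.7 kN/m; ΣN' = 281.0 kN/m; ΣW sinα = 94.9 kN/m
Resisting = 6.7 + 281.0·tan27.8° = 6.7 + 148.2 = 154.8 kN/m
FS = 154.8 / 94.9 = 1.632

FS = 1.63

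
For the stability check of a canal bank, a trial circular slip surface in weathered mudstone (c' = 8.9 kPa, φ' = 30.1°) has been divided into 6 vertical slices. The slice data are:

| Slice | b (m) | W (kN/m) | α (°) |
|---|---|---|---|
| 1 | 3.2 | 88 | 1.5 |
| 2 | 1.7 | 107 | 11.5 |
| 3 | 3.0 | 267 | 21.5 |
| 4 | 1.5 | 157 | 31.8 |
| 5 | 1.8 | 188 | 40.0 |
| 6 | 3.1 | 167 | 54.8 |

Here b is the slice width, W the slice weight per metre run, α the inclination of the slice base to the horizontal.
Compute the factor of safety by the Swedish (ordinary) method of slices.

FS = 1.36

Ordinary method of slices: FS = Σ[c'·Δl_i + (W_i cosα_i)·tanφ'] / Σ W_i sinα_i, with Δl_i = b_i / cosα_i.
Slice 1: Δl = 3.2/cos1.5° = 3.201 m; N'_1 = 88·cos1.5° = 88.0; c'Δl = 28.49; W sinα = 2.3
Slice 2: Δl = 1.7/cos11.5° = 1.735 m; N'_2 = 107·cos11.5° = 104.9; c'Δl = 15.44; W sinα = 21.3
Slice 3: Δl = 3.0/cos21.5° = 3.224 m; N'_3 = 267·cos21.5° = 248.4; c'Δl = 28.70; W sinα = 97.9
Slice 4: Δl = 1.5/cos31.8° = 1.765 m; N'_4 = 157·cos31.8° = 133.4; c'Δl = 15.71; W sinα = 82.7
Slice 5: Δl = 1.8/cos40.0° = 2.350 m; N'_5 = 188·cos40.0° = 144.0; c'Δl = 20.91; W sinα = 120.8
Slice 6: Δl = 3.1/cos54.8° = 5.378 m; N'_6 = 167·cos54.8° = 96.3; c'Δl = 47.86; W sinα = 136.5
Σc'Δl = 157.1 kN/m; ΣN' = 815.0 kN/m; ΣW sinα = 461.5 kN/m
Resisting = 157.1 + 815.0·tan30.1° = 157.1 + 472.4 = 629.5 kN/m
FS = 629.5 / 461.5 = 1.364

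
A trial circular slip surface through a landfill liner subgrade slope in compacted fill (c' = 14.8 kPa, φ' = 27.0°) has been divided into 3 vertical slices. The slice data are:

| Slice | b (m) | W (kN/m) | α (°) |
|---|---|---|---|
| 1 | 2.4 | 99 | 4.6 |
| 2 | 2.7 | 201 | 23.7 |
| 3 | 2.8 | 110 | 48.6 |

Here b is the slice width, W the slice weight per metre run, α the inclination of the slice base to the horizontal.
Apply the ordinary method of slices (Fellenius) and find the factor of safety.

FS = 1.89

Ordinary method of slices: FS = Σ[c'·Δl_i + (W_i cosα_i)·tanφ'] / Σ W_i sinα_i, with Δl_i = b_i / cosα_i.
Slice 1: Δl = 2.4/cos4.6° = 2.408 m; N'_1 = 99·cos4.6° = 98.7; c'Δl = 35.63; W sinα = 7.9
Slice 2: Δl = 2.7/cos23.7° = 2.949 m; N'_2 = 201·cos23.7° = 184.0; c'Δl = 43.64; W sinα = 80.8
Slice 3: Δl = 2.8/cos48.6° = 4.234 m; N'_3 = 110·cos48.6° = 72.7; c'Δl = 62.66; W sinα = 82.5
Σc'Δl = 141.9 kN/m; ΣN' = 355.5 kN/m; ΣW sinα = 171.2 kN/m
Resisting = 141.9 + 355.5·tan27.0° = 141.9 + 181.1 = 323.1 kN/m
FS = 323.1 / 171.2 = 1.887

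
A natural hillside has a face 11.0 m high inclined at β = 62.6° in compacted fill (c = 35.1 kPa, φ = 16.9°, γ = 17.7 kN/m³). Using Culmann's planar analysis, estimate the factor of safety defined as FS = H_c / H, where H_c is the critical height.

H_c = (4c/γ) · sinβ cosφ / [1 − cos(β − φ)]
    = (4·35.1/17.7) · sin62.6°·cos16.9° / [1 − cos45.7°]
    = 7.932 · 0.8495 / 0.3016 = 22.34 m
FS = H_c / H = 22.34 / 11.0 = 2.031

FS = 2.03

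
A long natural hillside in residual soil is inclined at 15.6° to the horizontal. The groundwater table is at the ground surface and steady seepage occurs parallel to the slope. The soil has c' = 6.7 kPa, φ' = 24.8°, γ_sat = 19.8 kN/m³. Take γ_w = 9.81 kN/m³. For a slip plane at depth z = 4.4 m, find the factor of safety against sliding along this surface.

With seepage parallel to the slope and the water table at the surface, the effective normal stress on the slip plane uses the buoyant unit weight γ' = γ_sat − γ_w while the driving shear stress uses γ_sat:
FS = [c' + γ' z cos²β tanφ'] / [γ_sat z sinβ cosβ]
γ' = 19.8 − 9.81 = 9.99 kN/m³
Numerator = 6.7 + 9.99·4.4·cos²15.6°·tan24.8° = 6.7 + 9.99·4.4·0.9277·0.4621 = 25.542 kPa
Denominator = 19.8·4.4·sin15.6°·cos15.6° = 19.8·4.4·0.2689·0.9632 = 22.565 kPa
FS = 25.542 / 22.565 = 1.132

FS = 1.13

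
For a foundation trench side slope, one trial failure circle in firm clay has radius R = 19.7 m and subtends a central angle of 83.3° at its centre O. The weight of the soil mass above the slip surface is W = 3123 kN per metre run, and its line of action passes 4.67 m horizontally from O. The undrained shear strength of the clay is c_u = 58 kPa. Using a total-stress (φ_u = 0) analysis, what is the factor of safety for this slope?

FS = 2.24

Taking moments about the centre O, the resisting moment is provided by the undrained shear strength acting along the arc:
Arc length L_a = R·θ = 19.7·(83.3°·π/180) = 19.7·1.4539 = 28.64 m
M_R = c_u·L_a·R = 58·28.64·19.7 = 32725.2 kN·m/m
M_D = W·d = 3123·4.67 = 14584.4 kN·m/m
FS = M_R / M_D = 32725.2 / 14584.4 = 2.244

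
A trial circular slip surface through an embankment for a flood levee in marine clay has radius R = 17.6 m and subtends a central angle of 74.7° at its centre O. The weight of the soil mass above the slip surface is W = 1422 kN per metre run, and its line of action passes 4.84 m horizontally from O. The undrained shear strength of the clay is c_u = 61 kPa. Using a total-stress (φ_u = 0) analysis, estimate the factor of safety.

Taking moments about the centre O, the resisting moment is provided by the undrained shear strength acting along the arc:
Arc length L_a = R·θ = 17.6·(74.7°·π/180) = 17.6·1.3038 = 22.95 m
M_R = c_u·L_a·R = 61·22.95·17.6 = 24635.0 kN·m/m
M_D = W·d = 1422·4.84 = 6882.5 kN·m/m
FS = M_R / M_D = 24635.0 / 6882.5 = 3.579

FS = 3.58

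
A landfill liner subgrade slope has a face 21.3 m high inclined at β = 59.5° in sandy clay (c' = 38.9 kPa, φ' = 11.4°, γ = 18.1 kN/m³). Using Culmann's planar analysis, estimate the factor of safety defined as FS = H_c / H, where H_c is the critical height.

FS = 1.03

H_c = (4c'/γ) · sinβ cosφ' / [1 − cos(β − φ')]
    = (4·38.9/18.1) · sin59.5°·cos11.4° / [1 − cos48.1°]
    = 8.597 · 0.8446 / 0.3322 = 21.86 m
FS = H_c / H = 21.86 / 21.3 = 1.026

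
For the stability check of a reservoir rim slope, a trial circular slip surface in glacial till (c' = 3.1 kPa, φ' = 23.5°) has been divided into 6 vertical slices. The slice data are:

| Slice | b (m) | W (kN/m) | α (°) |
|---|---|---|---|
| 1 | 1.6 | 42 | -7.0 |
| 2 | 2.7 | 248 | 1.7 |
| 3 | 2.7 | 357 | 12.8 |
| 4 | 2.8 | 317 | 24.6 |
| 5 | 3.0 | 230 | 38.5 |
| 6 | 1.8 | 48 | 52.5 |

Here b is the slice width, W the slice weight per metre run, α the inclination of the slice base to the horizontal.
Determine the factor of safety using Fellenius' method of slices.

FS = 1.38

Ordinary method of slices: FS = Σ[c'·Δl_i + (W_i cosα_i)·tanφ'] / Σ W_i sinα_i, with Δl_i = b_i / cosα_i.
Slice 1: Δl = 1.6/cos(-7.0°) = 1.612 m; N'_1 = 42·cos(-7.0°) = 41.7; c'Δl = 5.00; W sinα = -5.1
Slice 2: Δl = 2.7/cos1.7° = 2.701 m; N'_2 = 248·cos1.7° = 247.9; c'Δl = 8.37; W sinα = 7.4
Slice 3: Δl = 2.7/cos12.8° = 2.769 m; N'_3 = 357·cos12.8° = 348.1; c'Δl = 8.58; W sinα = 79.1
Slice 4: Δl = 2.8/cos24.6° = 3.080 m; N'_4 = 317·cos24.6° = 288.2; c'Δl = 9.55; W sinα = 132.0
Slice 5: Δl = 3.0/cos38.5° = 3.833 m; N'_5 = 230·cos38.5° = 180.0; c'Δl = 11.88; W sinα = 143.2
Slice 6: Δl = 1.8/cos52.5° = 2.957 m; N'_6 = 48·cos52.5° = 29.2; c'Δl = 9.17; W sinα = 38.1
Σc'Δl = 52.6 kN/m; ΣN' = 1135.2 kN/m; ΣW sinα = 394.6 kN/m
Resisting = 52.6 + 1135.2·tan23.5° = 52.6 + 493.6 = 546.1 kN/m
FS = 546.1 / 394.6 = 1.384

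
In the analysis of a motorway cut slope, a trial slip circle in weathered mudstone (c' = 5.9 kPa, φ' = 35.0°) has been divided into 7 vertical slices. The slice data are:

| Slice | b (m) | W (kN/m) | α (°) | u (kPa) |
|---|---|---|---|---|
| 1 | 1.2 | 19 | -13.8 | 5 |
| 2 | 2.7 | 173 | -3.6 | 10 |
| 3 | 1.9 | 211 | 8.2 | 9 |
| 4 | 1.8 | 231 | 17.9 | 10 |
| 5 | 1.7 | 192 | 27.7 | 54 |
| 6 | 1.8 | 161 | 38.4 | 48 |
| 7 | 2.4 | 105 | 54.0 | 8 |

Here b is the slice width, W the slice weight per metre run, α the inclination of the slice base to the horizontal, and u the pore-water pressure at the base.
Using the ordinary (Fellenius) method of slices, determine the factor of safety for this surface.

Ordinary method of slices: FS = Σ[c'·Δl_i + (W_i cosα_i − u_i·Δl_i)·tanφ'] / Σ W_i sinα_i, with Δl_i = b_i / cosα_i.
Slice 1: Δl = 1.2/cos(-13.8°) = 1.236 m; N'_1 = 19·cos(-13.8°) − 5·1.236 = 12.3; c'Δl = 7.29; W sinα = -4.5
Slice 2: Δl = 2.7/cos(-3.6°) = 2.705 m; N'_2 = 173·cos(-3.6°) − 10·2.705 = 145.6; c'Δl = 15.96; W sinα = -10.9
Slice 3: Δl = 1.9/cos8.2° = 1.920 m; N'_3 = 211·cos8.2° − 9·1.920 = 191.6; c'Δl = 11.33; W sinα = 30.1
Slice 4: Δl = 1.8/cos17.9° = 1.892 m; N'_4 = 231·cos17.9° − 10·1.892 = 200.9; c'Δl = 11.16; W sinα = 71.0
Slice 5: Δl = 1.7/cos27.7° = 1.920 m; N'_5 = 192·cos27.7° − 54·1.920 = 66.3; c'Δl = 11.33; W sinα = 89.2
Slice 6: Δl = 1.8/cos38.4° = 2.297 m; N'_6 = 161·cos38.4° − 48·2.297 = 15.9; c'Δl = 13.55; W sinα = 100.0
Slice 7: Δl = 2.4/cos54.0° = 4.083 m; N'_7 = 105·cos54.0° − 8·4.083 = 29.1; c'Δl = 24.09; W sinα = 84.9
Σc'Δl = 94.7 kN/m; ΣN' = 661.6 kN/m; ΣW sinα = 359.9 kN/m
Resisting = 94.7 + 661.6·tan35.0° = 94.7 + 463.3 = 558.0 kN/m
FS = 558.0 / 359.9 = 1.550

FS = 1.55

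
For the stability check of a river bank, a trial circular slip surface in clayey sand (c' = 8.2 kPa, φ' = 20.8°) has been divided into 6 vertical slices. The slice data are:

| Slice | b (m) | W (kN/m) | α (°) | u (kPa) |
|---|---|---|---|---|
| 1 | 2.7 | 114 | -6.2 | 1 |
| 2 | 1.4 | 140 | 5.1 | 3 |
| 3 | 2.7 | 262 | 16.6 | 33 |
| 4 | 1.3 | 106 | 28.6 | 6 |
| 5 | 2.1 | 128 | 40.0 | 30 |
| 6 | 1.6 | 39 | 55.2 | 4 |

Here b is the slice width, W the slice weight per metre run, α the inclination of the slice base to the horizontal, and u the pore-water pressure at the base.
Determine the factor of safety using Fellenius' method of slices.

Ordinary method of slices: FS = Σ[c'·Δl_i + (W_i cosα_i − u_i·Δl_i)·tanφ'] / Σ W_i sinα_i, with Δl_i = b_i / cosα_i.
Slice 1: Δl = 2.7/cos(-6.2°) = 2.716 m; N'_1 = 114·cos(-6.2°) − 1·2.716 = 110.6; c'Δl = 22.27; W sinα = -12.3
Slice 2: Δl = 1.4/cos5.1° = 1.406 m; N'_2 = 140·cos5.1° − 3·1.406 = 135.2; c'Δl = 11.53; W sinα = 12.4
Slice 3: Δl = 2.7/cos16.6° = 2.817 m; N'_3 = 262·cos16.6° − 33·2.817 = 158.1; c'Δl = 23.10; W sinα = 74.9
Slice 4: Δl = 1.3/cos28.6° = 1.481 m; N'_4 = 106·cos28.6° − 6·1.481 = 84.2; c'Δl = 12.14; W sinα = 50.7
Slice 5: Δl = 2.1/cos40.0° = 2.741 m; N'_5 = 128·cos40.0° − 30·2.741 = 15.8; c'Δl = 22.48; W sinα = 82.3
Slice 6: Δl = 1.6/cos55.2° = 2.804 m; N'_6 = 39·cos55.2° − 4·2.804 = 11.0; c'Δl = 22.99; W sinα = 32.0
Σc'Δl = 114.5 kN/m; ΣN' = 515.0 kN/m; ΣW sinα = 240.0 kN/m
Resisting = 114.5 + 515.0·tan20.8° = 114.5 + 195.6 = 310.1 kN/m
FS = 310.1 / 240.0 = 1.292

FS = 1.29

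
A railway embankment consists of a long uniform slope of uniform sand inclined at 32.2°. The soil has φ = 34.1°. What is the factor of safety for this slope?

For a dry cohesionless infinite slope the factor of safety is FS = tanφ / tanβ.
FS = tan34.1° / tan32.2° = 0.6771 / 0.6297 = 1.075

FS = 1.08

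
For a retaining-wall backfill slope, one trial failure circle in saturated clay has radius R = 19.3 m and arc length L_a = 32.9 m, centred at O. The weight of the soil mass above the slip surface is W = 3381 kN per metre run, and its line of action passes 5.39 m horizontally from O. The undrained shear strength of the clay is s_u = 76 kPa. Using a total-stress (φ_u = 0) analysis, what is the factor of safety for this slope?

Taking moments about the centre O, the resisting moment is provided by the undrained shear strength acting along the arc:
M_R = s_u·L_a·R = 76·32.90·19.3 = 48257.7 kN·m/m
M_D = W·d = 3381·5.39 = 18223.6 kN·m/m
FS = M_R / M_D = 48257.7 / 18223.6 = 2.648

FS = 2.65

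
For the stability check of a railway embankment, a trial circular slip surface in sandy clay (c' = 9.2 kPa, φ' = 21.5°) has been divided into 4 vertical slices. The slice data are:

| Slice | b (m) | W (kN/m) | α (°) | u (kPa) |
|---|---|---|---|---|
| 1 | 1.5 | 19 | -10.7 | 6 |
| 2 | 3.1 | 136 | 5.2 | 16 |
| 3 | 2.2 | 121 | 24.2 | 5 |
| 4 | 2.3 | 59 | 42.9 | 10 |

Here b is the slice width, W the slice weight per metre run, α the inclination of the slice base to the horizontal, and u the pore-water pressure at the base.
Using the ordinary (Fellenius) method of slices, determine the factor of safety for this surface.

Ordinary method of slices: FS = Σ[c'·Δl_i + (W_i cosα_i − u_i·Δl_i)·tanφ'] / Σ W_i sinα_i, with Δl_i = b_i / cosα_i.
Slice 1: Δl = 1.5/cos(-10.7°) = 1.527 m; N'_1 = 19·cos(-10.7°) − 6·1.527 = 9.5; c'Δl = 14.04; W sinα = -3.5
Slice 2: Δl = 3.1/cos5.2° = 3.113 m; N'_2 = 136·cos5.2° − 16·3.113 = 85.6; c'Δl = 28.64; W sinα = 12.3
Slice 3: Δl = 2.2/cos24.2° = 2.412 m; N'_3 = 121·cos24.2° − 5·2.412 = 98.3; c'Δl = 22.19; W sinα = 49.6
Slice 4: Δl = 2.3/cos42.9° = 3.140 m; N'_4 = 59·cos42.9° − 10·3.140 = 11.8; c'Δl = 28.89; W sinα = 40.2
Σc'Δl = 93.8 kN/m; ΣN' = 205.3 kN/m; ΣW sinα = 98.6 kN/m
Resisting = 93.8 + 205.3·tan21.5° = 93.8 + 80.9 = 174.6 kN/m
FS = 174.6 / 98.6 = 1.772

FS = 1.77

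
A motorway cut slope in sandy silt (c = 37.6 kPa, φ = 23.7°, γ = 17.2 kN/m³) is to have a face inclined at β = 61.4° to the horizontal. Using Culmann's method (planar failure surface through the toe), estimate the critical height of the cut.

Culmann's analysis gives the critical failure plane at α_cr = (β + φ)/2 = (61.4 + 23.7)/2 = 42.5°, and the critical height
H_c = (4c/γ) · sinβ cosφ / [1 − cos(β − φ)]
    = (4·37.6/17.2) · sin61.4°·cos23.7° / [1 − cos(37.7°)]
    = 8.744 · 0.8780·0.9157 / [1 − 0.7912]
    = 8.744 · 0.8039 / 0.2088
    = 33.67 m

H_c = 33.67 m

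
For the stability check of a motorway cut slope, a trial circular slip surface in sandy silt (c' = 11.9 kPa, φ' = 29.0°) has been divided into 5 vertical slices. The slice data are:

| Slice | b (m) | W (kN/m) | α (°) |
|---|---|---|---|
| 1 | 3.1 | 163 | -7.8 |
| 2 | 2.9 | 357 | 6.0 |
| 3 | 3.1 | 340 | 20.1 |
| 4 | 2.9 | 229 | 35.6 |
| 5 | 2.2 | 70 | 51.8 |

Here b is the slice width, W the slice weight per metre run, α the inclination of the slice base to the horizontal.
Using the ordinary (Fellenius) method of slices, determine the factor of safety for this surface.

FS = 2.46

Ordinary method of slices: FS = Σ[c'·Δl_i + (W_i cosα_i)·tanφ'] / Σ W_i sinα_i, with Δl_i = b_i / cosα_i.
Slice 1: Δl = 3.1/cos(-7.8°) = 3.129 m; N'_1 = 163·cos(-7.8°) = 161.5; c'Δl = 37.23; W sinα = -22.1
Slice 2: Δl = 2.9/cos6.0° = 2.916 m; N'_2 = 357·cos6.0° = 355.0; c'Δl = 34.70; W sinα = 37.3
Slice 3: Δl = 3.1/cos20.1° = 3.301 m; N'_3 = 340·cos20.1° = 319.3; c'Δl = 39.28; W sinα = 116.8
Slice 4: Δl = 2.9/cos35.6° = 3.567 m; N'_4 = 229·cos35.6° = 186.2; c'Δl = 42.44; W sinα = 133.3
Slice 5: Δl = 2.2/cos51.8° = 3.558 m; N'_5 = 70·cos51.8° = 43.3; c'Δl = 42.33; W sinα = 55.0
Σc'Δl = 196.0 kN/m; ΣN' = 1065.3 kN/m; ΣW sinα = 320.4 kN/m
Resisting = 196.0 + 1065.3·tan29.0° = 196.0 + 590.5 = 786.5 kN/m
FS = 786.5 / 320.4 = 2.455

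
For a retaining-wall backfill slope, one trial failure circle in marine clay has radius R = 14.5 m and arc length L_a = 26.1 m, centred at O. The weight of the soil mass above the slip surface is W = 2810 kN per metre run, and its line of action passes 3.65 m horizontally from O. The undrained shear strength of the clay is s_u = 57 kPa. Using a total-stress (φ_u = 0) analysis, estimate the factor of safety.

Taking moments about the centre O, the resisting moment is provided by the undrained shear strength acting along the arc:
M_R = s_u·L_a·R = 57·26.10·14.5 = 21571.7 kN·m/m
M_D = W·d = 2810·3.65 = 10256.5 kN·m/m
FS = M_R / M_D = 21571.7 / 10256.5 = 2.103

FS = 2.10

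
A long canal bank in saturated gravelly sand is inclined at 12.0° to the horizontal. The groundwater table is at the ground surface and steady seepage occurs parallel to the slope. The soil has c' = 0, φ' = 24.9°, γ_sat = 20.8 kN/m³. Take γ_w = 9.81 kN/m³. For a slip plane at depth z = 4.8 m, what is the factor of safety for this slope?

With seepage parallel to the slope and the water table at the surface, the effective normal stress on the slip plane uses the buoyant unit weight γ' = γ_sat − γ_w while the driving shear stress uses γ_sat:
FS = [c' + γ' z cos²β tanφ'] / [γ_sat z sinβ cosβ]
(For c' = 0 this reduces to FS = (γ'/γ_sat)·tanφ'/tanβ.)
γ' = 20.8 − 9.81 = 10.99 kN/m³
Numerator = 0.0 + 10.99·4.8·cos²12.0°·tan24.9° = 0.0 + 10.99·4.8·0.9568·0.4642 = 23.428 kPa
Denominator = 20.8·4.8·sin12.0°·cos12.0° = 20.8·4.8·0.2079·0.9781 = 20.304 kPa
FS = 23.428 / 20.304 = 1.154

FS = 1.15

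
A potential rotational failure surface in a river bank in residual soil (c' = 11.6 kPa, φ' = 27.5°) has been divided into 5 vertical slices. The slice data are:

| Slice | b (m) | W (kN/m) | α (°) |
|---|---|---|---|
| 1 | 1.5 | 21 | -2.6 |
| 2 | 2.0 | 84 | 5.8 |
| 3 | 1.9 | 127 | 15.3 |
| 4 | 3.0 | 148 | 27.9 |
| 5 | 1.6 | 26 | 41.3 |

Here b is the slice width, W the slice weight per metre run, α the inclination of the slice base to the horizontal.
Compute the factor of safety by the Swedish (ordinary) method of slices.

Ordinary method of slices: FS = Σ[c'·Δl_i + (W_i cosα_i)·tanφ'] / Σ W_i sinα_i, with Δl_i = b_i / cosα_i.
Slice 1: Δl = 1.5/cos(-2.6°) = 1.502 m; N'_1 = 21·cos(-2.6°) = 21.0; c'Δl = 17.42; W sinα = -1.0
Slice 2: Δl = 2.0/cos5.8° = 2.010 m; N'_2 = 84·cos5.8° = 83.6; c'Δl = 23.32; W sinα = 8.5
Slice 3: Δl = 1.9/cos15.3° = 1.970 m; N'_3 = 127·cos15.3° = 122.5; c'Δl = 22.85; W sinα = 33.5
Slice 4: Δl = 3.0/cos27.9° = 3.395 m; N'_4 = 148·cos27.9° = 130.8; c'Δl = 39.38; W sinα = 69.3
Slice 5: Δl = 1.6/cos41.3° = 2.130 m; N'_5 = 26·cos41.3° = 19.5; c'Δl = 24.71; W sinα = 17.2
Σc'Δl = 127.7 kN/m; ΣN' = 377.4 kN/m; ΣW sinα = 127.5 kN/m
Resisting = 127.7 + 377.4·tan27.5° = 127.7 + 196.5 = 324.1 kN/m
FS = 324.1 / 127.5 = 2.543

FS = 2.54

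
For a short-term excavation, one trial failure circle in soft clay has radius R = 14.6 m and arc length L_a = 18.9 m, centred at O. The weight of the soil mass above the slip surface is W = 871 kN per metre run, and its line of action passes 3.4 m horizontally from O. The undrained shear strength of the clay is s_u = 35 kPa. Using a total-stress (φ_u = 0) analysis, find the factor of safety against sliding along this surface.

Taking moments about the centre O, the resisting moment is provided by the undrained shear strength acting along the arc:
M_R = s_u·L_a·R = 35·18.90·14.6 = 9657.9 kN·m/m
M_D = W·d = 871·3.4 = 2961.4 kN·m/m
FS = M_R / M_D = 9657.9 / 2961.4 = 3.261

FS = 3.26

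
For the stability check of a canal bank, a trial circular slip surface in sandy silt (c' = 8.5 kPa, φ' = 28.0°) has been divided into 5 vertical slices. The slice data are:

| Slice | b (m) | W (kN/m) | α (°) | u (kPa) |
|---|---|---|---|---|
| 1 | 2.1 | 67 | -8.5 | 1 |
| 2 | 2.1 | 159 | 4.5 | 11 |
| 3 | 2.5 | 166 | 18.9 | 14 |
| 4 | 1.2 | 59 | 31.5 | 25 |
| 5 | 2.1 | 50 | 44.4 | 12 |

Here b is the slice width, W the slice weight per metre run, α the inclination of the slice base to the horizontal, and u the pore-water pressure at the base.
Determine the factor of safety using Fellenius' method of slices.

Ordinary method of slices: FS = Σ[c'·Δl_i + (W_i cosα_i − u_i·Δl_i)·tanφ'] / Σ W_i sinα_i, with Δl_i = b_i / cosα_i.
Slice 1: Δl = 2.1/cos(-8.5°) = 2.123 m; N'_1 = 67·cos(-8.5°) − 1·2.123 = 64.1; c'Δl = 18.05; W sinα = -9.9
Slice 2: Δl = 2.1/cos4.5° = 2.106 m; N'_2 = 159·cos4.5° − 11·2.106 = 135.3; c'Δl = 17.91; W sinα = 12.5
Slice 3: Δl = 2.5/cos18.9° = 2.642 m; N'_3 = 166·cos18.9° − 14·2.642 = 120.1; c'Δl = 22.46; W sinα = 53.8
Slice 4: Δl = 1.2/cos31.5° = 1.407 m; N'_4 = 59·cos31.5° − 25·1.407 = 15.1; c'Δl = 11.96; W sinα = 30.8
Slice 5: Δl = 2.1/cos44.4° = 2.939 m; N'_5 = 50·cos44.4° − 12·2.939 = 0.5; c'Δl = 24.98; W sinα = 35.0
Σc'Δl = 95.4 kN/m; ΣN' = 335.1 kN/m; ΣW sinα = 122.2 kN/m
Resisting = 95.4 + 335.1·tan28.0° = 95.4 + 178.2 = 273.5 kN/m
FS = 273.5 / 122.2 = 2.239

FS = 2.24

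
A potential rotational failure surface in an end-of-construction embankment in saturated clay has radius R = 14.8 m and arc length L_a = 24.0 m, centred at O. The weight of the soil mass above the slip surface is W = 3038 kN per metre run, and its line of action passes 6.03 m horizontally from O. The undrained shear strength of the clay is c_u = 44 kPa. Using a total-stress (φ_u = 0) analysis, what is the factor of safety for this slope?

FS = 0.85

Taking moments about the centre O, the resisting moment is provided by the undrained shear strength acting along the arc:
M_R = c_u·L_a·R = 44·24.00·14.8 = 15628.8 kN·m/m
M_D = W·d = 3038·6.03 = 18319.1 kN·m/m
FS = M_R / M_D = 15628.8 / 18319.1 = 0.853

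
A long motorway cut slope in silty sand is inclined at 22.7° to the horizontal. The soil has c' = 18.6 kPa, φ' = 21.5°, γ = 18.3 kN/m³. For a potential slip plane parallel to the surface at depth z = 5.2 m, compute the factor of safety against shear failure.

For an infinite slope with a slip plane parallel to the surface (no pore pressure): FS = [c' + γz cos²β tanφ'] / [γz sinβ cosβ].
γz = 18.3·5.2 = 95.16 kN/m²
Numerator = 18.6 + 95.16·cos²22.7°·tan21.5° = 18.6 + 95.16·0.8511·0.3939 = 50.502 kPa
Denominator = 95.16·sin22.7°·cos22.7° = 95.16·0.3859·0.9225 = 33.878 kPa
FS = 50.502 / 33.878 = 1.491

FS = 1.49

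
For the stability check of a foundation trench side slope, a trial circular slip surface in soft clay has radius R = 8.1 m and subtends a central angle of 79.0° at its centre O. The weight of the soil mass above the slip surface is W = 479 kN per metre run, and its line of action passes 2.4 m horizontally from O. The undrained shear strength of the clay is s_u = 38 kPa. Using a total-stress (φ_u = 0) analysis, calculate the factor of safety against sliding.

Taking moments about the centre O, the resisting moment is provided by the undrained shear strength acting along the arc:
Arc length L_a = R·θ = 8.1·(79.0°·π/180) = 8.1·1.3788 = 11.17 m
M_R = s_u·L_a·R = 38·11.17·8.1 = 3437.6 kN·m/m
M_D = W·d = 479·2.4 = 1149.6 kN·m/m
FS = M_R / M_D = 3437.6 / 1149.6 = 2.990

FS = 2.99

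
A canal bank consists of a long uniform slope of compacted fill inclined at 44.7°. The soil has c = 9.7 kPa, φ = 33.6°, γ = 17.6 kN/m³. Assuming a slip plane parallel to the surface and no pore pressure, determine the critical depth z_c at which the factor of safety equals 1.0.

Setting FS = 1.00 in FS = [c + γz cos²β tanφ] / [γz sinβ cosβ] and solving for z:
z = c / [γ cosβ (FS·sinβ − cosβ·tanφ)]
  = 9.7 / [17.6·cos44.7°·(1.00·sin44.7° − cos44.7°·tan33.6°)]
  = 9.7 / [17.6·0.7108·(1.00·0.7034 − 0.7108·0.6644)]
  = 9.7 / 2.8916 = 3.355 m

z_c = 3.35 m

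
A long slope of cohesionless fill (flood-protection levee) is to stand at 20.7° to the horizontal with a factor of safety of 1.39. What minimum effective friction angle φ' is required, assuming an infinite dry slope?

FS = tanφ'/tanβ ⇒ tanφ' = FS · tanβ = 1.39 · tan20.7° = 0.5252
φ' = arctan(0.5252) = 27.71°

φ' = 27.7°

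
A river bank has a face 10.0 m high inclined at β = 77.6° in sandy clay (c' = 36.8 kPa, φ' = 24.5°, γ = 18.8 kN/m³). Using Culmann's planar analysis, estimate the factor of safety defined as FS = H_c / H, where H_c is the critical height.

H_c = (4c'/γ) · sinβ cosφ' / [1 − cos(β − φ')]
    = (4·36.8/18.8) · sin77.6°·cos24.5° / [1 − cos53.1°]
    = 7.830 · 0.8887 / 0.3996 = 17.41 m
FS = H_c / H = 17.41 / 10.0 = 1.741

FS = 1.74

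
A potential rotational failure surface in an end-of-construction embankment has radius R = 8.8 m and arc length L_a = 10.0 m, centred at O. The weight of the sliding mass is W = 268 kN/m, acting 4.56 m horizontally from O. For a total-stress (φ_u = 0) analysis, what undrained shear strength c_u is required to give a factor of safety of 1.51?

FS = c_u·L_a·R / (W·d), so c_u = FS·W·d / (L_a·R).
c_u = 1.51·268·4.56 / (10.00·8.8) = 1845.3 / 88.00 = 20.97 kPa

c_u = 21.0 kPa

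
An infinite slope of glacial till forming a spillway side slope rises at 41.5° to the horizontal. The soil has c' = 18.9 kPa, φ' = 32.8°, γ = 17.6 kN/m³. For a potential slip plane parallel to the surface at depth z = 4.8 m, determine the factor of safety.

For an infinite slope with a slip plane parallel to the surface (no pore pressure): FS = [c' + γz cos²β tanφ'] / [γz sinβ cosβ].
γz = 17.6·4.8 = 84.48 kN/m²
Numerator = 18.9 + 84.48·cos²41.5°·tan32.8° = 18.9 + 84.48·0.5609·0.6445 = 49.439 kPa
Denominator = 84.48·sin41.5°·cos41.5° = 84.48·0.6626·0.7490 = 41.925 kPa
FS = 49.439 / 41.925 = 1.179

FS = 1.18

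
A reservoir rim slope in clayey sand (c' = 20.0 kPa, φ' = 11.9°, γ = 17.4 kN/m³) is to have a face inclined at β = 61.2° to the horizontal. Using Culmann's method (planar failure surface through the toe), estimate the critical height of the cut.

Culmann's analysis gives the critical failure plane at α_cr = (β + φ')/2 = (61.2 + 11.9)/2 = 36.6°, and the critical height
H_c = (4c'/γ) · sinβ cosφ' / [1 − cos(β − φ')]
    = (4·20.0/17.4) · sin61.2°·cos11.9° / [1 − cos(49.3°)]
    = 4.598 · 0.8763·0.9785 / [1 − 0.6521]
    = 4.598 · 0.8575 / 0.3479
    = 11.33 m

H_c = 11.33 m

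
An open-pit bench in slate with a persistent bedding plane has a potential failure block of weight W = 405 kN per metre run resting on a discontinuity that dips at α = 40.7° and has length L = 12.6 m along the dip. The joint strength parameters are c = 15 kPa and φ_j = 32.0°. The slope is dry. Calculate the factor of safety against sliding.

FS = 1.44

Resolving the block weight along and normal to the plane and applying the Mohr–Coulomb strength on the joint:
N' = W cosα = 405·cos40.7° = 307.0 kN/m
Driving force T = W sinα = 405·sin40.7° = 264.1 kN/m
Resisting force R = c·L + N'·tanφ_j = 15·12.6 + 307.0·tan32.0° = 189.0 + 191.9 = 380.9 kN/m
FS = R / T = 380.9 / 264.1 = 1.442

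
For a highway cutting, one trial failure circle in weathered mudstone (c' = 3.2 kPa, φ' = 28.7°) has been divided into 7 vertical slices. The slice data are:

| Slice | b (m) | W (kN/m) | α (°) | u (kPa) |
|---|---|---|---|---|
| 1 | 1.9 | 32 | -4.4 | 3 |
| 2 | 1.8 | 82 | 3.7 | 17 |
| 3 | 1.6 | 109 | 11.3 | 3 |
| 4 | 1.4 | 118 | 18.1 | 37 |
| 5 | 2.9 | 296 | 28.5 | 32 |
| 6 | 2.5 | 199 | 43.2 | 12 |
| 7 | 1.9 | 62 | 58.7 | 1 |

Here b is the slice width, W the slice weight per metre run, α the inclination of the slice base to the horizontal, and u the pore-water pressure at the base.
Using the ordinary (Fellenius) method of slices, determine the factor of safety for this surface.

FS = 0.87

Ordinary method of slices: FS = Σ[c'·Δl_i + (W_i cosα_i − u_i·Δl_i)·tanφ'] / Σ W_i sinα_i, with Δl_i = b_i / cosα_i.
Slice 1: Δl = 1.9/cos(-4.4°) = 1.906 m; N'_1 = 32·cos(-4.4°) − 3·1.906 = 26.2; c'Δl = 6.10; W sinα = -2.5
Slice 2: Δl = 1.8/cos3.7° = 1.804 m; N'_2 = 82·cos3.7° − 17·1.804 = 51.2; c'Δl = 5.77; W sinα = 5.3
Slice 3: Δl = 1.6/cos11.3° = 1.632 m; N'_3 = 109·cos11.3° − 3·1.632 = 102.0; c'Δl = 5.22; W sinα = 21.4
Slice 4: Δl = 1.4/cos18.1° = 1.473 m; N'_4 = 118·cos18.1° − 37·1.473 = 57.7; c'Δl = 4.71; W sinα = 36.7
Slice 5: Δl = 2.9/cos28.5° = 3.300 m; N'_5 = 296·cos28.5° − 32·3.300 = 154.5; c'Δl = 10.56; W sinα = 141.2
Slice 6: Δl = 2.5/cos43.2° = 3.430 m; N'_6 = 199·cos43.2° − 12·3.430 = 103.9; c'Δl = 10.97; W sinα = 136.2
Slice 7: Δl = 1.9/cos58.7° = 3.657 m; N'_7 = 62·cos58.7° − 1·3.657 = 28.6; c'Δl = 11.70; W sinα = 53.0
Σc'Δl = 55.0 kN/m; ΣN' = 524.0 kN/m; ΣW sinα = 391.3 kN/m
Resisting = 55.0 + 524.0·tan28.7° = 55.0 + 286.9 = 341.9 kN/m
FS = 341.9 / 391.3 = 0.874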